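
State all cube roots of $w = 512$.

|w| = 512, arg(w) = 0°
Root modulus = 512^(1/3) = 8
Root arguments: θ_k = (0° + 360°k)/3 for k = 0, 1, ..., 2
Roots: 8, -4 + 4*sqrt(3)i, -4 - 4*sqrt(3)i


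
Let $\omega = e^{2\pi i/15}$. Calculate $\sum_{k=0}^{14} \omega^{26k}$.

Let ζ = ω^26 = e^(2πi·26/15). Since 15 ∤ 26, ζ ≠ 1.
Sum = Σ_{k=0}^{14} ζ^k = (ζ^15 - 1)/(ζ - 1) = (ω^{26·15} - 1)/(ζ - 1) = (1 - 1)/(ζ - 1) = 0


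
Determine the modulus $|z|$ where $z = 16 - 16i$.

|z| = sqrt(a^2 + b^2) = sqrt(16^2 + (-16)^2) = sqrt(512) = sqrt(512)


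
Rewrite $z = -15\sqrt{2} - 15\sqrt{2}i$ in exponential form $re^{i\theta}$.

r = |z| = sqrt((-15*sqrt(2))^2 + (-15*sqrt(2))^2) = sqrt(450 + 450) = sqrt(900) = 30
θ = arctan(b/a) = arctan(-21.2132/-21.2132) (quadrant-adjusted) = -135° = -3π/4
z = 30e^(-i*3π/4)


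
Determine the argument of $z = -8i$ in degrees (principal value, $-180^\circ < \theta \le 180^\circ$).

a = 0 and b < 0, so z lies on the negative imaginary axis: θ = -90°


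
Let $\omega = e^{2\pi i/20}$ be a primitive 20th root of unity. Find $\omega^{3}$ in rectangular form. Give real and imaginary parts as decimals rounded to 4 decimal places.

ω^3 = e^(2πi·3/20) = e^(i·3π/10)
= cos(3π/10) + i sin(3π/10)
= 0.5878 + 0.8090i


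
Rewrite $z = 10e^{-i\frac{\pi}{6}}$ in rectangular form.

a = r cos θ = 10 * sqrt(3)/2 = 5*sqrt(3)
b = r sin θ = 10 * -1/2 = -5
z = 5*sqrt(3) - 5i


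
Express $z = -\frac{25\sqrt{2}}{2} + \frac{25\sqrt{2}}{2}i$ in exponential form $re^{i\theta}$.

r = |z| = sqrt((-25*sqrt(2)/2)^2 + (25*sqrt(2)/2)^2) = sqrt(625/2 + 625/2) = sqrt(625) = 25
θ = arctan(b/a) = arctan(17.6777/-17.6777) (quadrant-adjusted) = 135° = 3π/4
z = 25e^(i*3π/4)


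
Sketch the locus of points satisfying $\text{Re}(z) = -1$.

Re(z) = x where z = x + yi; the equation x = -1 is satisfied by all points with that x-coordinate
Locus: Vertical line x = -1


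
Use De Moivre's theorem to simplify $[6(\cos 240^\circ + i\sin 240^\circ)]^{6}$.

By De Moivre: z^n = r^n(cos(nθ) + i sin(nθ))
= 6^6(cos(6*240°) + i sin(6*240°))
= 46656(cos 0° + i sin 0°)
= 46656


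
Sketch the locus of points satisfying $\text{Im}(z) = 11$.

Im(z) = y where z = x + yi; the equation y = 11 is satisfied by all points with that y-coordinate
Locus: Horizontal line y = 11


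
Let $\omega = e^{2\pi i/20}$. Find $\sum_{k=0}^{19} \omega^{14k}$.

Let ζ = ω^14 = e^(2πi·14/20). Since 20 ∤ 14, ζ ≠ 1.
Sum = Σ_{k=0}^{19} ζ^k = (ζ^20 - 1)/(ζ - 1) = (ω^{14·20} - 1)/(ζ - 1) = (1 - 1)/(ζ - 1) = 0


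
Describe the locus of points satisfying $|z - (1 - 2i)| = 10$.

|z - z0| = r describes a circle centered at z0 with radius r
Here z0 = 1 - 2i and r = 10
Locus: Circle centered at (1, -2) with radius 10


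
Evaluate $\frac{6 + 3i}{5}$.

Divisor is real, so divide each part by 5:
= 6/5 + (3/5)i


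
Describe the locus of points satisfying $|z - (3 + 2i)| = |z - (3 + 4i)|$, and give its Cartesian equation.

|z - z1| = |z - z2| means z is equidistant from z1 and z2,
i.e. the perpendicular bisector of the segment from (3, 2) to (3, 4) (midpoint (3, 3)).
With z = x + yi, square both sides:
(x - 3)^2 + (y - 2)^2 = (x - 3)^2 + (y - 4)^2
The x^2 and y^2 terms cancel: 0x + 4y = 25 - 13 = 12
Simplify: y = 3
Locus: Perpendicular bisector of the segment from (3, 2) to (3, 4): the line y = 3


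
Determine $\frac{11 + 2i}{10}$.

Divisor is real, so divide each part by 10:
= 11/10 + (1/5)i


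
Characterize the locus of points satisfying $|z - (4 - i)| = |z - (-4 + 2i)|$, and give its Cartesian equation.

|z - z1| = |z - z2| means z is equidistant from z1 and z2,
i.e. the perpendicular bisector of the segment from (4, -1) to (-4, 2) (midpoint (0, 1/2)).
With z = x + yi, square both sides:
(x - 4)^2 + (y - (-1))^2 = (x - (-4))^2 + (y - 2)^2
The x^2 and y^2 terms cancel: -16x + 6y = 20 - 17 = 3
Simplify: 16x - 6y = -3
Locus: Perpendicular bisector of the segment from (4, -1) to (-4, 2): the line 16x - 6y = -3


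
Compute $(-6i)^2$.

(a + bi)^2 = a^2 - b^2 + 2abi
= 0^2 - (-6)^2 + 2*0*(-6)i
= -36


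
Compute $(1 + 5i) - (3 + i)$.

(1 - 3) + (5 - 1)i = -2 + 4i


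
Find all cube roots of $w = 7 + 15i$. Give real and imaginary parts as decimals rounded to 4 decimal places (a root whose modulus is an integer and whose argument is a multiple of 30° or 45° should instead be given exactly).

|w| = sqrt(274) ≈ 16.552945, arg(w) ≈ 64.983107°
Root modulus = sqrt(274)^(1/3) ≈ 2.548542
Root arguments: θ_k = (arg(w) + 360°k)/3 for k = 0, 1, ..., 2
Compute each root as (root modulus)(cos θ_k + i sin θ_k) using full-precision intermediates, then round to 4 decimal places.
Roots: 2.3686 + 0.9407i, -1.9990 + 1.5809i, -0.3696 - 2.5216i


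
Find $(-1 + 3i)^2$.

(a + bi)^2 = a^2 - b^2 + 2abi
= (-1)^2 - 3^2 + 2*(-1)*3i
= -8 - 6i


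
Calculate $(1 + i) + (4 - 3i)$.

(1 + 4) + (1 + (-3))i = 5 - 2i


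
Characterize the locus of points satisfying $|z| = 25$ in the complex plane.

|z| = 25 means sqrt(x^2 + y^2) = 25
This is a circle of radius 25 centered at the origin


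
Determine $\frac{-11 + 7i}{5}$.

Divisor is real, so divide each part by 5:
= -11/5 + (7/5)i


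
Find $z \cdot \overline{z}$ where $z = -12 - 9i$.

z * conjugate(z) = |z|^2 = a^2 + b^2
= (-12)^2 + (-9)^2 = 225


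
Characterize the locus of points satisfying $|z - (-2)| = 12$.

|z - z0| = r describes a circle centered at z0 with radius r
Here z0 = -2 and r = 12
Locus: Circle centered at (-2, 0) with radius 12


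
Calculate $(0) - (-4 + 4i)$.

(0 - (-4)) + (0 - 4)i = 4 - 4i


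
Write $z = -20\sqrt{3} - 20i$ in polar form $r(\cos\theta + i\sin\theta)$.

r = |z| = sqrt(a^2 + b^2) = sqrt((-20*sqrt(3))^2 + (-20)^2) = sqrt(1200 + 400) = sqrt(1600) = 40
θ = arctan(b/a) = arctan(-20/-34.641) (quadrant-adjusted) = 210°
z = 40(cos 210° + i sin 210°)


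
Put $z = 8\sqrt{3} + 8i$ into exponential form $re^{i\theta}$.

r = |z| = sqrt((8*sqrt(3))^2 + (8)^2) = sqrt(192 + 64) = sqrt(256) = 16
θ = arctan(b/a) = arctan(8/13.8564) (quadrant-adjusted) = 30° = π/6
z = 16e^(i*π/6)


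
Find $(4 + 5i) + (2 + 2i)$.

(4 + 2) + (5 + 2)i = 6 + 7i


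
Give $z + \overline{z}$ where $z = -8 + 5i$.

z + conjugate(z) = (a + bi) + (a - bi) = 2a
= 2 * (-8) = -16


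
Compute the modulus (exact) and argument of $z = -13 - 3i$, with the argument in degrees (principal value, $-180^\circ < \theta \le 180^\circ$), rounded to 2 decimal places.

|z| = sqrt((-13)^2 + (-3)^2) = sqrt(178)
arg(z) = arctan(b/a) = arctan(-3/-13) (quadrant-adjusted) = -167.01°


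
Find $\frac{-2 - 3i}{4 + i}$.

Multiply numerator and denominator by conjugate (4 - i):
= (-2 - 3i)(4 - i) / (4^2 + 1^2)
= (-11 - 10i) / 17
= -11/17 - (10/17)i


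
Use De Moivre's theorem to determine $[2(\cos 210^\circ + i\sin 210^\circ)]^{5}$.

By De Moivre: z^n = r^n(cos(nθ) + i sin(nθ))
= 2^5(cos(5*210°) + i sin(5*210°))
= 32(cos 330° + i sin 330°)
= 16*sqrt(3) - 16i


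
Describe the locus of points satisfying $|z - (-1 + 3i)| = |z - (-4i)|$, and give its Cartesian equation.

|z - z1| = |z - z2| means z is equidistant from z1 and z2,
i.e. the perpendicular bisector of the segment from (-1, 3) to (0, -4) (midpoint (-1/2, -1/2)).
With z = x + yi, square both sides:
(x - (-1))^2 + (y - 3)^2 = (x - 0)^2 + (y - (-4))^2
The x^2 and y^2 terms cancel: 2x + (-14)y = 16 - 10 = 6
Simplify: x - 7y = 3
Locus: Perpendicular bisector of the segment from (-1, 3) to (0, -4): the line x - 7y = 3


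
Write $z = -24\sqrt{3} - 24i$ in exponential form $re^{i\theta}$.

r = |z| = sqrt((-24*sqrt(3))^2 + (-24)^2) = sqrt(1728 + 576) = sqrt(2304) = 48
θ = arctan(b/a) = arctan(-24/-41.5692) (quadrant-adjusted) = 210° = 7π/6
z = 48e^(i*7π/6)


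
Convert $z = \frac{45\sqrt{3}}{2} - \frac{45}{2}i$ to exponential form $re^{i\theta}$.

r = |z| = sqrt((45*sqrt(3)/2)^2 + (-45/2)^2) = sqrt(6075/4 + 2025/4) = sqrt(2025) = 45
θ = arctan(b/a) = arctan(-22.5/38.9711) (quadrant-adjusted) = -30° = -π/6
z = 45e^(-i*π/6)


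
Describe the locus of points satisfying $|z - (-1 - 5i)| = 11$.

|z - z0| = r describes a circle centered at z0 with radius r
Here z0 = -1 - 5i and r = 11
Locus: Circle centered at (-1, -5) with radius 11


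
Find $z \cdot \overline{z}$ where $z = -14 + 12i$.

z * conjugate(z) = |z|^2 = a^2 + b^2
= (-14)^2 + 12^2 = 340


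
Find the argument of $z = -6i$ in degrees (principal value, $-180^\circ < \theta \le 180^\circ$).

a = 0 and b < 0, so z lies on the negative imaginary axis: θ = -90°


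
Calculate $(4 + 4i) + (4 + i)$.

(4 + 4) + (4 + 1)i = 8 + 5i


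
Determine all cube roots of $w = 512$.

|w| = 512, arg(w) = 0°
Root modulus = 512^(1/3) = 8
Root arguments: θ_k = (0° + 360°k)/3 for k = 0, 1, ..., 2
Roots: 8, -4 + 4*sqrt(3)i, -4 - 4*sqrt(3)i


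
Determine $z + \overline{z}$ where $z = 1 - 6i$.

z + conjugate(z) = (a + bi) + (a - bi) = 2a
= 2 * 1 = 2


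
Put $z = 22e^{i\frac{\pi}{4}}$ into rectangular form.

a = r cos θ = 22 * sqrt(2)/2 = 11*sqrt(2)
b = r sin θ = 22 * sqrt(2)/2 = 11*sqrt(2)
z = 11*sqrt(2) + 11*sqrt(2)i


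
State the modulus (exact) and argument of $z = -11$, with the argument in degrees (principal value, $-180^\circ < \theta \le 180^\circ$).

|z| = sqrt((-11)^2 + 0^2) = 11
b = 0 and a < 0, so z lies on the negative real axis: arg(z) = 180°


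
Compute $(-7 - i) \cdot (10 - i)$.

(a1*a2 - b1*b2) + (a1*b2 + b1*a2)i
= (-70 - 1) + (7 + (-10))i
= -71 - 3i


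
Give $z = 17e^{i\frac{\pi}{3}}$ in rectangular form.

a = r cos θ = 17 * 1/2 = 17/2
b = r sin θ = 17 * sqrt(3)/2 = 17*sqrt(3)/2
z = 17/2 + (17*sqrt(3)/2)i


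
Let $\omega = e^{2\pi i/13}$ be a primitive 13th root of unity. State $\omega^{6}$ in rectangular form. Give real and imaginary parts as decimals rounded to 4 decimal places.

ω^6 = e^(2πi·6/13) = e^(i·12π/13)
= cos(12π/13) + i sin(12π/13)
= -0.9709 + 0.2393i


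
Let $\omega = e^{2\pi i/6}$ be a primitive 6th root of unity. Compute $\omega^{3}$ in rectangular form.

ω^3 = e^(2πi·3/6) = e^(i·1π)
= cos(1π) + i sin(1π)
= -1


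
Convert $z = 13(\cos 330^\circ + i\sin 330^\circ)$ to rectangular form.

a = r cos θ = 13 * sqrt(3)/2 = 13*sqrt(3)/2
b = r sin θ = 13 * -1/2 = -13/2
z = 13*sqrt(3)/2 - (13/2)i


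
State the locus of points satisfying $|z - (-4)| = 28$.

|z - z0| = r describes a circle centered at z0 with radius r
Here z0 = -4 and r = 28
Locus: Circle centered at (-4, 0) with radius 28


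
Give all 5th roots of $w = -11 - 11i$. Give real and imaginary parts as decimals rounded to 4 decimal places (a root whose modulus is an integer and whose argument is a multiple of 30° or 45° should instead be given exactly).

|w| = sqrt(242) ≈ 15.556349, arg(w) = 225°
Root modulus = sqrt(242)^(1/5) ≈ 1.731337
Root arguments: θ_k = (225° + 360°k)/5 for k = 0, 1, ..., 4
Compute each root as (root modulus)(cos θ_k + i sin θ_k) using full-precision intermediates, then round to 4 decimal places.
Roots: 1.2242 + 1.2242i, -0.7860 + 1.5426i, -1.7100 - 0.2708i, -0.2708 - 1.7100i, 1.5426 - 0.7860i


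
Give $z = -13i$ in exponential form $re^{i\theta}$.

r = |z| = sqrt((0)^2 + (-13)^2) = sqrt(0 + 169) = sqrt(169) = 13
a = 0 and b < 0, so z lies on the negative imaginary axis: θ = -90° = -π/2
z = 13e^(-i*π/2)


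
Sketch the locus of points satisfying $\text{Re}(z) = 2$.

Re(z) = x where z = x + yi; the equation x = 2 is satisfied by all points with that x-coordinate
Locus: Vertical line x = 2


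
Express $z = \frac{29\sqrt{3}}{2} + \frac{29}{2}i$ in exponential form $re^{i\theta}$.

r = |z| = sqrt((29*sqrt(3)/2)^2 + (29/2)^2) = sqrt(2523/4 + 841/4) = sqrt(841) = 29
θ = arctan(b/a) = arctan(14.5/25.1147) (quadrant-adjusted) = 30° = π/6
z = 29e^(i*π/6)


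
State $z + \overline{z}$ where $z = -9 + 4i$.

z + conjugate(z) = (a + bi) + (a - bi) = 2a
= 2 * (-9) = -18


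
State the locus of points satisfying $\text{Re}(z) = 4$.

Re(z) = x where z = x + yi; the equation x = 4 is satisfied by all points with that x-coordinate
Locus: Vertical line x = 4


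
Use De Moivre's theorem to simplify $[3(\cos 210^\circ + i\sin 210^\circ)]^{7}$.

By De Moivre: z^n = r^n(cos(nθ) + i sin(nθ))
= 3^7(cos(7*210°) + i sin(7*210°))
= 2187(cos 30° + i sin 30°)
= 2187*sqrt(3)/2 + (2187/2)i


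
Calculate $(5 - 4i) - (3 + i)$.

(5 - 3) + (-4 - 1)i = 2 - 5i


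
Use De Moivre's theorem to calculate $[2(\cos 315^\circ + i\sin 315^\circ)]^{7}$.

By De Moivre: z^n = r^n(cos(nθ) + i sin(nθ))
= 2^7(cos(7*315°) + i sin(7*315°))
= 128(cos 45° + i sin 45°)
= 64*sqrt(2) + 64*sqrt(2)i


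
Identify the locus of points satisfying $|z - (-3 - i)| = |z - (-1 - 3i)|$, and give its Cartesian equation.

|z - z1| = |z - z2| means z is equidistant from z1 and z2,
i.e. the perpendicular bisector of the segment from (-3, -1) to (-1, -3) (midpoint (-2, -2)).
With z = x + yi, square both sides:
(x - (-3))^2 + (y - (-1))^2 = (x - (-1))^2 + (y - (-3))^2
The x^2 and y^2 terms cancel: 4x + (-4)y = 10 - 10 = 0
Simplify: x - y = 0
Locus: Perpendicular bisector of the segment from (-3, -1) to (-1, -3): the line x - y = 0


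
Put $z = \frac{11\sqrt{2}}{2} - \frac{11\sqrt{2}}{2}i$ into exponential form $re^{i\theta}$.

r = |z| = sqrt((11*sqrt(2)/2)^2 + (-11*sqrt(2)/2)^2) = sqrt(121/2 + 121/2) = sqrt(121) = 11
θ = arctan(b/a) = arctan(-7.7782/7.7782) (quadrant-adjusted) = -45° = -π/4
z = 11e^(-i*π/4)


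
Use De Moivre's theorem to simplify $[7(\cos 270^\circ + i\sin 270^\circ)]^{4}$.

By De Moivre: z^n = r^n(cos(nθ) + i sin(nθ))
= 7^4(cos(4*270°) + i sin(4*270°))
= 2401(cos 0° + i sin 0°)
= 2401


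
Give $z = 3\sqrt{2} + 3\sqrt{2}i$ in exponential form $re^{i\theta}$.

r = |z| = sqrt((3*sqrt(2))^2 + (3*sqrt(2))^2) = sqrt(18 + 18) = sqrt(36) = 6
θ = arctan(b/a) = arctan(4.2426/4.2426) (quadrant-adjusted) = 45° = π/4
z = 6e^(i*π/4)


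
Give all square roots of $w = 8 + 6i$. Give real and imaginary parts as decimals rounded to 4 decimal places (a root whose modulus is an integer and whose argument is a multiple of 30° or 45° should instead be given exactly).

|w| = 10, arg(w) ≈ 36.869898°
Root modulus = 10^(1/2) ≈ 3.162278
Root arguments: θ_k = (arg(w) + 360°k)/2 for k = 0, 1, ..., 1
Compute each root as (root modulus)(cos θ_k + i sin θ_k) using full-precision intermediates, then round to 4 decimal places.
Roots: 3.0000 + 1.0000i, -3.0000 - 1.0000i


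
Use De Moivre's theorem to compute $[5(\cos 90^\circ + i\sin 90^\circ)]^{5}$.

By De Moivre: z^n = r^n(cos(nθ) + i sin(nθ))
= 5^5(cos(5*90°) + i sin(5*90°))
= 3125(cos 90° + i sin 90°)
= 3125i


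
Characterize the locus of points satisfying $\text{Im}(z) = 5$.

Im(z) = y where z = x + yi; the equation y = 5 is satisfied by all points with that y-coordinate
Locus: Horizontal line y = 5


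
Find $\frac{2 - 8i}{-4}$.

Divisor is real, so divide each part by -4:
= -1/2 + 2i


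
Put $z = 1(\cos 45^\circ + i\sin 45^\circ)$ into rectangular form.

a = r cos θ = 1 * sqrt(2)/2 = sqrt(2)/2
b = r sin θ = 1 * sqrt(2)/2 = sqrt(2)/2
z = sqrt(2)/2 + (sqrt(2)/2)i


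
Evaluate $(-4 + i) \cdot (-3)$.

(a1*a2 - b1*b2) + (a1*b2 + b1*a2)i
= (12 - 0) + (0 + (-3))i
= 12 - 3i


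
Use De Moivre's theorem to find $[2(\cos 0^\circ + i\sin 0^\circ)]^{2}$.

By De Moivre: z^n = r^n(cos(nθ) + i sin(nθ))
= 2^2(cos(2*0°) + i sin(2*0°))
= 4(cos 0° + i sin 0°)
= 4


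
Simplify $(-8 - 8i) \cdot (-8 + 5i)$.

(a1*a2 - b1*b2) + (a1*b2 + b1*a2)i
= (64 - (-40)) + (-40 + 64)i
= 104 + 24i


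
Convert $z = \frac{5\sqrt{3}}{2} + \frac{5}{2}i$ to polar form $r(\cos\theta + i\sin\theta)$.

r = |z| = sqrt(a^2 + b^2) = sqrt((5*sqrt(3)/2)^2 + (5/2)^2) = sqrt(75/4 + 25/4) = sqrt(25) = 5
θ = arctan(b/a) = arctan(2.5/4.3301) (quadrant-adjusted) = 30°
z = 5(cos 30° + i sin 30°)


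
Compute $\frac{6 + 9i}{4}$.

Divisor is real, so divide each part by 4:
= 3/2 + (9/4)i


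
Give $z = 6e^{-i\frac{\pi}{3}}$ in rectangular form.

a = r cos θ = 6 * 1/2 = 3
b = r sin θ = 6 * -sqrt(3)/2 = -3*sqrt(3)
z = 3 - 3*sqrt(3)i


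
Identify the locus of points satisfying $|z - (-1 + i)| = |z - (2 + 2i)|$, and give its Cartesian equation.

|z - z1| = |z - z2| means z is equidistant from z1 and z2,
i.e. the perpendicular bisector of the segment from (-1, 1) to (2, 2) (midpoint (1/2, 3/2)).
With z = x + yi, square both sides:
(x - (-1))^2 + (y - 1)^2 = (x - 2)^2 + (y - 2)^2
The x^2 and y^2 terms cancel: 6x + 2y = 8 - 2 = 6
Simplify: 3x + y = 3
Locus: Perpendicular bisector of the segment from (-1, 1) to (2, 2): the line 3x + y = 3


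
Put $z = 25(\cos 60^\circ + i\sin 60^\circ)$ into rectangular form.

a = r cos θ = 25 * 1/2 = 25/2
b = r sin θ = 25 * sqrt(3)/2 = 25*sqrt(3)/2
z = 25/2 + (25*sqrt(3)/2)i


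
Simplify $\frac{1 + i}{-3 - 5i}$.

Multiply numerator and denominator by conjugate (-3 + 5i):
= (1 + i)(-3 + 5i) / ((-3)^2 + (-5)^2)
= (-8 + 2i) / 34
Divide through by 2: (-4 + i) / 17
= -4/17 + (1/17)i


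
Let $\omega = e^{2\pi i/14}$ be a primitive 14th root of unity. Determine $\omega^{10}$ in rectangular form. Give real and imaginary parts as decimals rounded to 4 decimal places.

ω^10 = e^(2πi·10/14) = e^(i·10π/7)
= cos(10π/7) + i sin(10π/7)
= -0.2225 - 0.9749i


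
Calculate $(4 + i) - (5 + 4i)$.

(4 - 5) + (1 - 4)i = -1 - 3i


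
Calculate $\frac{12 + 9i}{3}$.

Divisor is real, so divide each part by 3:
= 4 + 3i


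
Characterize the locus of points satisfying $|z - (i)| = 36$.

|z - z0| = r describes a circle centered at z0 with radius r
Here z0 = i and r = 36
Locus: Circle centered at (0, 1) with radius 36


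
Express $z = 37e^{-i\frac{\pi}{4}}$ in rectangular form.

a = r cos θ = 37 * sqrt(2)/2 = 37*sqrt(2)/2
b = r sin θ = 37 * -sqrt(2)/2 = -37*sqrt(2)/2
z = 37*sqrt(2)/2 - (37*sqrt(2)/2)i


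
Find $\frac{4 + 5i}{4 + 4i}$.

Multiply numerator and denominator by conjugate (4 - 4i):
= (4 + 5i)(4 - 4i) / (4^2 + 4^2)
= (36 + 4i) / 32
Divide through by 4: (9 + i) / 8
= 9/8 + (1/8)i


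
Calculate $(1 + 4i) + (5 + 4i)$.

(1 + 5) + (4 + 4)i = 6 + 8i


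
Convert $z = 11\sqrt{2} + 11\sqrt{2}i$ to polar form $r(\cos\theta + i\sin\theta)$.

r = |z| = sqrt(a^2 + b^2) = sqrt((11*sqrt(2))^2 + (11*sqrt(2))^2) = sqrt(242 + 242) = sqrt(484) = 22
θ = arctan(b/a) = arctan(15.5563/15.5563) (quadrant-adjusted) = 45°
z = 22(cos 45° + i sin 45°)


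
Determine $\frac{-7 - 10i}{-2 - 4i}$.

Multiply numerator and denominator by conjugate (-2 + 4i):
= (-7 - 10i)(-2 + 4i) / ((-2)^2 + (-4)^2)
= (54 - 8i) / 20
Divide through by 2: (27 - 4i) / 10
= 27/10 - (2/5)i


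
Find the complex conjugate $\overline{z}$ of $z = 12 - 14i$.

If z = a + bi, then conjugate(z) = a - bi
conjugate(12 - 14i) = 12 + 14i


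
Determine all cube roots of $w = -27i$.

|w| = 27, arg(w) = 270°
Root modulus = 27^(1/3) = 3
Root arguments: θ_k = (270° + 360°k)/3 for k = 0, 1, ..., 2
Roots: 3i, -3*sqrt(3)/2 - (3/2)i, 3*sqrt(3)/2 - (3/2)i


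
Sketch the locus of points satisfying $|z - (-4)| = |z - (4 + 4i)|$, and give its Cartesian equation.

|z - z1| = |z - z2| means z is equidistant from z1 and z2,
i.e. the perpendicular bisector of the segment from (-4, 0) to (4, 4) (midpoint (0, 2)).
With z = x + yi, square both sides:
(x - (-4))^2 + (y - 0)^2 = (x - 4)^2 + (y - 4)^2
The x^2 and y^2 terms cancel: 16x + 8y = 32 - 16 = 16
Simplify: 2x + y = 2
Locus: Perpendicular bisector of the segment from (-4, 0) to (4, 4): the line 2x + y = 2


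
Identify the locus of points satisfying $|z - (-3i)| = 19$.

|z - z0| = r describes a circle centered at z0 with radius r
Here z0 = -3i and r = 19
Locus: Circle centered at (0, -3) with radius 19


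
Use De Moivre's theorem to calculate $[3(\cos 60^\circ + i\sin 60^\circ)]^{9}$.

By De Moivre: z^n = r^n(cos(nθ) + i sin(nθ))
= 3^9(cos(9*60°) + i sin(9*60°))
= 19683(cos 180° + i sin 180°)
= -19683


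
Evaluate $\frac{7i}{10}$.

Divisor is real, so divide each part by 10:
= 0 + (7/10)i


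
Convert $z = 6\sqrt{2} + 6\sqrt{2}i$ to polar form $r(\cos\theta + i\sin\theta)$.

r = |z| = sqrt(a^2 + b^2) = sqrt((6*sqrt(2))^2 + (6*sqrt(2))^2) = sqrt(72 + 72) = sqrt(144) = 12
θ = arctan(b/a) = arctan(8.4853/8.4853) (quadrant-adjusted) = 45°
z = 12(cos 45° + i sin 45°)


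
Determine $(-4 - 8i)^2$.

(a + bi)^2 = a^2 - b^2 + 2abi
= (-4)^2 - (-8)^2 + 2*(-4)*(-8)i
= -48 + 64i


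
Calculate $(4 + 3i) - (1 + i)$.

(4 - 1) + (3 - 1)i = 3 + 2i


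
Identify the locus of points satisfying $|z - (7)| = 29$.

|z - z0| = r describes a circle centered at z0 with radius r
Here z0 = 7 and r = 29
Locus: Circle centered at (7, 0) with radius 29


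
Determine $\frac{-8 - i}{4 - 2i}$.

Multiply numerator and denominator by conjugate (4 + 2i):
= (-8 - i)(4 + 2i) / (4^2 + (-2)^2)
= (-30 - 20i) / 20
Divide through by 10: (-3 - 2i) / 2
= -3/2 - i


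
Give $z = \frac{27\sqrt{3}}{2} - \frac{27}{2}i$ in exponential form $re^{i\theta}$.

r = |z| = sqrt((27*sqrt(3)/2)^2 + (-27/2)^2) = sqrt(2187/4 + 729/4) = sqrt(729) = 27
θ = arctan(b/a) = arctan(-13.5/23.3827) (quadrant-adjusted) = -30° = -π/6
z = 27e^(-i*π/6)


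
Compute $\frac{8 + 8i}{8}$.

Divisor is real, so divide each part by 8:
= 1 + i


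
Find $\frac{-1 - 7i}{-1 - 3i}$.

Multiply numerator and denominator by conjugate (-1 + 3i):
= (-1 - 7i)(-1 + 3i) / ((-1)^2 + (-3)^2)
= (22 + 4i) / 10
Divide through by 2: (11 + 2i) / 5
= 11/5 + (2/5)i


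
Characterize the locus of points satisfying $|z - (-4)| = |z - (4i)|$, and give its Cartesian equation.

|z - z1| = |z - z2| means z is equidistant from z1 and z2,
i.e. the perpendicular bisector of the segment from (-4, 0) to (0, 4) (midpoint (-2, 2)).
With z = x + yi, square both sides:
(x - (-4))^2 + (y - 0)^2 = (x - 0)^2 + (y - 4)^2
The x^2 and y^2 terms cancel: 8x + 8y = 16 - 16 = 0
Simplify: x + y = 0
Locus: Perpendicular bisector of the segment from (-4, 0) to (0, 4): the line x + y = 0


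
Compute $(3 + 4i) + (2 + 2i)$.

(3 + 2) + (4 + 2)i = 5 + 6i


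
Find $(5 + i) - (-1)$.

(5 - (-1)) + (1 - 0)i = 6 + i


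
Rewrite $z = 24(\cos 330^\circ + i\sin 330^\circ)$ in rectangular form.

a = r cos θ = 24 * sqrt(3)/2 = 12*sqrt(3)
b = r sin θ = 24 * -1/2 = -12
z = 12*sqrt(3) - 12i


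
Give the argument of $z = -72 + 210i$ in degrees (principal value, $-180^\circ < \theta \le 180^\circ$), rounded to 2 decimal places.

θ = arctan(b/a) = arctan(210/-72) (quadrant-adjusted) = 108.92°


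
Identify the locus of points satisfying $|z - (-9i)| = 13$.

|z - z0| = r describes a circle centered at z0 with radius r
Here z0 = -9i and r = 13
Locus: Circle centered at (0, -9) with radius 13


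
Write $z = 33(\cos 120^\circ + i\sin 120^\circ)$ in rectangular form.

a = r cos θ = 33 * -1/2 = -33/2
b = r sin θ = 33 * sqrt(3)/2 = 33*sqrt(3)/2
z = -33/2 + (33*sqrt(3)/2)i


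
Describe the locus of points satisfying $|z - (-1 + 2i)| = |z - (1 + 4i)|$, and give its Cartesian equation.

|z - z1| = |z - z2| means z is equidistant from z1 and z2,
i.e. the perpendicular bisector of the segment from (-1, 2) to (1, 4) (midpoint (0, 3)).
With z = x + yi, square both sides:
(x - (-1))^2 + (y - 2)^2 = (x - 1)^2 + (y - 4)^2
The x^2 and y^2 terms cancel: 4x + 4y = 17 - 5 = 12
Simplify: x + y = 3
Locus: Perpendicular bisector of the segment from (-1, 2) to (1, 4): the line x + y = 3


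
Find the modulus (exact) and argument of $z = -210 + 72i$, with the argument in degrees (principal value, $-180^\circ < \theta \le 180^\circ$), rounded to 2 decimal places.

|z| = sqrt((-210)^2 + 72^2) = 222
arg(z) = arctan(b/a) = arctan(72/-210) (quadrant-adjusted) = 161.08°


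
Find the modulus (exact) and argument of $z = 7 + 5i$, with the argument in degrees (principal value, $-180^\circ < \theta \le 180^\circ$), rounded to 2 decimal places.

|z| = sqrt(7^2 + 5^2) = sqrt(74)
arg(z) = arctan(b/a) = arctan(5/7) (quadrant-adjusted) = 35.54°


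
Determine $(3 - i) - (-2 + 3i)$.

(3 - (-2)) + (-1 - 3)i = 5 - 4i


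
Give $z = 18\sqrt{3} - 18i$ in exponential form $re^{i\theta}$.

r = |z| = sqrt((18*sqrt(3))^2 + (-18)^2) = sqrt(972 + 324) = sqrt(1296) = 36
θ = arctan(b/a) = arctan(-18/31.1769) (quadrant-adjusted) = -30° = -π/6
z = 36e^(-i*π/6)


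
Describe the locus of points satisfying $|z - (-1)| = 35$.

|z - z0| = r describes a circle centered at z0 with radius r
Here z0 = -1 and r = 35
Locus: Circle centered at (-1, 0) with radius 35


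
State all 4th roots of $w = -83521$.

|w| = 83521, arg(w) = 180°
Root modulus = 83521^(1/4) = 17
Root arguments: θ_k = (180° + 360°k)/4 for k = 0, 1, ..., 3
Roots: 17*sqrt(2)/2 + (17*sqrt(2)/2)i, -17*sqrt(2)/2 + (17*sqrt(2)/2)i, -17*sqrt(2)/2 - (17*sqrt(2)/2)i, 17*sqrt(2)/2 - (17*sqrt(2)/2)i


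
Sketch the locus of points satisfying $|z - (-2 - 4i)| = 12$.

|z - z0| = r describes a circle centered at z0 with radius r
Here z0 = -2 - 4i and r = 12
Locus: Circle centered at (-2, -4) with radius 12


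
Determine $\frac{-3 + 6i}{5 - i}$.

Multiply numerator and denominator by conjugate (5 + i):
= (-3 + 6i)(5 + i) / (5^2 + (-1)^2)
= (-21 + 27i) / 26
= -21/26 + (27/26)i


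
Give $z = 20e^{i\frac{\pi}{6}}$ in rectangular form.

a = r cos θ = 20 * sqrt(3)/2 = 10*sqrt(3)
b = r sin θ = 20 * 1/2 = 10
z = 10*sqrt(3) + 10i


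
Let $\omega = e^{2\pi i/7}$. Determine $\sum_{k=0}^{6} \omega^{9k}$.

Let ζ = ω^9 = e^(2πi·9/7). Since 7 ∤ 9, ζ ≠ 1.
Sum = Σ_{k=0}^{6} ζ^k = (ζ^7 - 1)/(ζ - 1) = (ω^{9·7} - 1)/(ζ - 1) = (1 - 1)/(ζ - 1) = 0


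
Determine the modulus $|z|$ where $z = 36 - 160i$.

|z| = sqrt(a^2 + b^2) = sqrt(36^2 + (-160)^2) = sqrt(26896) = 164


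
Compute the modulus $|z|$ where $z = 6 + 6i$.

|z| = sqrt(a^2 + b^2) = sqrt(6^2 + 6^2) = sqrt(72) = sqrt(72)


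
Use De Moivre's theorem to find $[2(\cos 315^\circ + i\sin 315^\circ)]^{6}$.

By De Moivre: z^n = r^n(cos(nθ) + i sin(nθ))
= 2^6(cos(6*315°) + i sin(6*315°))
= 64(cos 90° + i sin 90°)
= 64i


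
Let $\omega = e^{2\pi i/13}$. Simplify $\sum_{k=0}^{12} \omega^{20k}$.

Let ζ = ω^20 = e^(2πi·20/13). Since 13 ∤ 20, ζ ≠ 1.
Sum = Σ_{k=0}^{12} ζ^k = (ζ^13 - 1)/(ζ - 1) = (ω^{20·13} - 1)/(ζ - 1) = (1 - 1)/(ζ - 1) = 0


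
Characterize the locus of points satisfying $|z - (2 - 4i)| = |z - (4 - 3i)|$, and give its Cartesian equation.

|z - z1| = |z - z2| means z is equidistant from z1 and z2,
i.e. the perpendicular bisector of the segment from (2, -4) to (4, -3) (midpoint (3, -7/2)).
With z = x + yi, square both sides:
(x - 2)^2 + (y - (-4))^2 = (x - 4)^2 + (y - (-3))^2
The x^2 and y^2 terms cancel: 4x + 2y = 25 - 20 = 5
Simplify: 4x + 2y = 5
Locus: Perpendicular bisector of the segment from (2, -4) to (4, -3): the line 4x + 2y = 5


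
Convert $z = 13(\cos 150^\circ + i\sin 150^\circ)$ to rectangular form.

a = r cos θ = 13 * -sqrt(3)/2 = -13*sqrt(3)/2
b = r sin θ = 13 * 1/2 = 13/2
z = -13*sqrt(3)/2 + (13/2)i


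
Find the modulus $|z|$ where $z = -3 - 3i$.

|z| = sqrt(a^2 + b^2) = sqrt((-3)^2 + (-3)^2) = sqrt(18) = sqrt(18)


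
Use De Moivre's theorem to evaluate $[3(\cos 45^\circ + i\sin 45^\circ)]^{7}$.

By De Moivre: z^n = r^n(cos(nθ) + i sin(nθ))
= 3^7(cos(7*45°) + i sin(7*45°))
= 2187(cos 315° + i sin 315°)
= 2187*sqrt(2)/2 - (2187*sqrt(2)/2)i


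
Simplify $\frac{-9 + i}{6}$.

Divisor is real, so divide each part by 6:
= -3/2 + (1/6)i


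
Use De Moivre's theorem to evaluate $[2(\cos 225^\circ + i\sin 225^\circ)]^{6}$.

By De Moivre: z^n = r^n(cos(nθ) + i sin(nθ))
= 2^6(cos(6*225°) + i sin(6*225°))
= 64(cos 270° + i sin 270°)
= -64i


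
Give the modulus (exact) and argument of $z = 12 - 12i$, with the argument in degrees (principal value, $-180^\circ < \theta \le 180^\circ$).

|z| = sqrt(12^2 + (-12)^2) = sqrt(288)
arg(z) = arctan(b/a) = arctan(-12/12) (quadrant-adjusted) = -45°


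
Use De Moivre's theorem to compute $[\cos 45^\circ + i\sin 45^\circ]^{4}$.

By De Moivre: z^n = r^n(cos(nθ) + i sin(nθ))
= 1^4(cos(4*45°) + i sin(4*45°))
= 1(cos 180° + i sin 180°)
= -1


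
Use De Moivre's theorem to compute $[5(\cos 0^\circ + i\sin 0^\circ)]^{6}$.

By De Moivre: z^n = r^n(cos(nθ) + i sin(nθ))
= 5^6(cos(6*0°) + i sin(6*0°))
= 15625(cos 0° + i sin 0°)
= 15625


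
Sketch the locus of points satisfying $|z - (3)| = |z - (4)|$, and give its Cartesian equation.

|z - z1| = |z - z2| means z is equidistant from z1 and z2,
i.e. the perpendicular bisector of the segment from (3, 0) to (4, 0) (midpoint (7/2, 0)).
With z = x + yi, square both sides:
(x - 3)^2 + (y - 0)^2 = (x - 4)^2 + (y - 0)^2
The x^2 and y^2 terms cancel: 2x + 0y = 16 - 9 = 7
Simplify: x = 7/2
Locus: Perpendicular bisector of the segment from (3, 0) to (4, 0): the line x = 7/2


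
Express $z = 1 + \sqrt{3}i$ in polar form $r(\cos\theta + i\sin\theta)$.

r = |z| = sqrt(a^2 + b^2) = sqrt((1)^2 + (sqrt(3))^2) = sqrt(1 + 3) = sqrt(4) = 2
θ = arctan(b/a) = arctan(1.7321/1) (quadrant-adjusted) = 60°
z = 2(cos 60° + i sin 60°)


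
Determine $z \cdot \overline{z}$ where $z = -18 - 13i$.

z * conjugate(z) = |z|^2 = a^2 + b^2
= (-18)^2 + (-13)^2 = 493


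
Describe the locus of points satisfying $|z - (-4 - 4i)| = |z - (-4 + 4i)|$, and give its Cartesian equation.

|z - z1| = |z - z2| means z is equidistant from z1 and z2,
i.e. the perpendicular bisector of the segment from (-4, -4) to (-4, 4) (midpoint (-4, 0)).
With z = x + yi, square both sides:
(x - (-4))^2 + (y - (-4))^2 = (x - (-4))^2 + (y - 4)^2
The x^2 and y^2 terms cancel: 0x + 16y = 32 - 32 = 0
Simplify: y = 0
Locus: Perpendicular bisector of the segment from (-4, -4) to (-4, 4): the line y = 0


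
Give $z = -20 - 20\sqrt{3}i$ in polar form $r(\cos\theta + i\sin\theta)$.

r = |z| = sqrt(a^2 + b^2) = sqrt((-20)^2 + (-20*sqrt(3))^2) = sqrt(400 + 1200) = sqrt(1600) = 40
θ = arctan(b/a) = arctan(-34.641/-20) (quadrant-adjusted) = 240°
z = 40(cos 240° + i sin 240°)


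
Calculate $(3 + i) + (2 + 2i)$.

(3 + 2) + (1 + 2)i = 5 + 3i


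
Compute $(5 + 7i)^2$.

(a + bi)^2 = a^2 - b^2 + 2abi
= 5^2 - 7^2 + 2*5*7i
= -24 + 70i


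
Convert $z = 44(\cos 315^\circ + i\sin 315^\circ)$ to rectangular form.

a = r cos θ = 44 * sqrt(2)/2 = 22*sqrt(2)
b = r sin θ = 44 * -sqrt(2)/2 = -22*sqrt(2)
z = 22*sqrt(2) - 22*sqrt(2)i


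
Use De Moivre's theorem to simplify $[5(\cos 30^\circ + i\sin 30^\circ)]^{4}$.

By De Moivre: z^n = r^n(cos(nθ) + i sin(nθ))
= 5^4(cos(4*30°) + i sin(4*30°))
= 625(cos 120° + i sin 120°)
= -625/2 + (625*sqrt(3)/2)i


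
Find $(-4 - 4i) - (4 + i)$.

(-4 - 4) + (-4 - 1)i = -8 - 5i


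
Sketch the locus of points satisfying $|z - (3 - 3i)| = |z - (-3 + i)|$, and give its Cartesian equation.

|z - z1| = |z - z2| means z is equidistant from z1 and z2,
i.e. the perpendicular bisector of the segment from (3, -3) to (-3, 1) (midpoint (0, -1)).
With z = x + yi, square both sides:
(x - 3)^2 + (y - (-3))^2 = (x - (-3))^2 + (y - 1)^2
The x^2 and y^2 terms cancel: -12x + 8y = 10 - 18 = -8
Simplify: 3x - 2y = 2
Locus: Perpendicular bisector of the segment from (3, -3) to (-3, 1): the line 3x - 2y = 2


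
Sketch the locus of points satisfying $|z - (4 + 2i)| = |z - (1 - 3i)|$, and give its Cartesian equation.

|z - z1| = |z - z2| means z is equidistant from z1 and z2,
i.e. the perpendicular bisector of the segment from (4, 2) to (1, -3) (midpoint (5/2, -1/2)).
With z = x + yi, square both sides:
(x - 4)^2 + (y - 2)^2 = (x - 1)^2 + (y - (-3))^2
The x^2 and y^2 terms cancel: -6x + (-10)y = 10 - 20 = -10
Simplify: 3x + 5y = 5
Locus: Perpendicular bisector of the segment from (4, 2) to (1, -3): the line 3x + 5y = 5


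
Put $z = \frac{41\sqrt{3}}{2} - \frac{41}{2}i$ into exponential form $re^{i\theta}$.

r = |z| = sqrt((41*sqrt(3)/2)^2 + (-41/2)^2) = sqrt(5043/4 + 1681/4) = sqrt(1681) = 41
θ = arctan(b/a) = arctan(-20.5/35.507) (quadrant-adjusted) = -30° = -π/6
z = 41e^(-i*π/6)


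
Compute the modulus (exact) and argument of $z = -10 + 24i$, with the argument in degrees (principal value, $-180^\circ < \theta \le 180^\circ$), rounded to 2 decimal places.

|z| = sqrt((-10)^2 + 24^2) = 26
arg(z) = arctan(b/a) = arctan(24/-10) (quadrant-adjusted) = 112.62°


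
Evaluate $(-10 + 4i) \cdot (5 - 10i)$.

(a1*a2 - b1*b2) + (a1*b2 + b1*a2)i
= (-50 - (-40)) + (100 + 20)i
= -10 + 120i


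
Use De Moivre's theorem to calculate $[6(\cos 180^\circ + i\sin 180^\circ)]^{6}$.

By De Moivre: z^n = r^n(cos(nθ) + i sin(nθ))
= 6^6(cos(6*180°) + i sin(6*180°))
= 46656(cos 0° + i sin 0°)
= 46656


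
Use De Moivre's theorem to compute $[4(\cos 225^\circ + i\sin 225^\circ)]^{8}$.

By De Moivre: z^n = r^n(cos(nθ) + i sin(nθ))
= 4^8(cos(8*225°) + i sin(8*225°))
= 65536(cos 0° + i sin 0°)
= 65536


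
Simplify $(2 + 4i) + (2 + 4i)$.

(2 + 2) + (4 + 4)i = 4 + 8i


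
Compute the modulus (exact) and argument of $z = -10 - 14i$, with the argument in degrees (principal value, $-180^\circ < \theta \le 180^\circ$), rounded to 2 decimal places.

|z| = sqrt((-10)^2 + (-14)^2) = sqrt(296)
arg(z) = arctan(b/a) = arctan(-14/-10) (quadrant-adjusted) = -125.54°


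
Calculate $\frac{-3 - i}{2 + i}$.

Multiply numerator and denominator by conjugate (2 - i):
= (-3 - i)(2 - i) / (2^2 + 1^2)
= (-7 + i) / 5
= -7/5 + (1/5)i


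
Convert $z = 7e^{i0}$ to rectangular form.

a = r cos θ = 7 * 1 = 7
b = r sin θ = 7 * 0 = 0
z = 7


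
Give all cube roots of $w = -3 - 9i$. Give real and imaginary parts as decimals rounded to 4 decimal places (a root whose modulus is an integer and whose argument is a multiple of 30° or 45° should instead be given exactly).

|w| = sqrt(90) ≈ 9.486833, arg(w) ≈ 251.565051°
Root modulus = sqrt(90)^(1/3) ≈ 2.116933
Root arguments: θ_k = (arg(w) + 360°k)/3 for k = 0, 1, ..., 2
Compute each root as (root modulus)(cos θ_k + i sin θ_k) using full-precision intermediates, then round to 4 decimal places.
Roots: 0.2266 + 2.1048i, -1.9361 - 0.8561i, 1.7095 - 1.2486i


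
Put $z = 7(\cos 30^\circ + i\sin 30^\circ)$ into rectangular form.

a = r cos θ = 7 * sqrt(3)/2 = 7*sqrt(3)/2
b = r sin θ = 7 * 1/2 = 7/2
z = 7*sqrt(3)/2 + (7/2)i


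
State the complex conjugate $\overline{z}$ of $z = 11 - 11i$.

If z = a + bi, then conjugate(z) = a - bi
conjugate(11 - 11i) = 11 + 11i


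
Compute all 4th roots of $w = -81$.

|w| = 81, arg(w) = 180°
Root modulus = 81^(1/4) = 3
Root arguments: θ_k = (180° + 360°k)/4 for k = 0, 1, ..., 3
Roots: 3*sqrt(2)/2 + (3*sqrt(2)/2)i, -3*sqrt(2)/2 + (3*sqrt(2)/2)i, -3*sqrt(2)/2 - (3*sqrt(2)/2)i, 3*sqrt(2)/2 - (3*sqrt(2)/2)i


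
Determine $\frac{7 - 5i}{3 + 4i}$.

Multiply numerator and denominator by conjugate (3 - 4i):
= (7 - 5i)(3 - 4i) / (3^2 + 4^2)
= (1 - 43i) / 25
= 1/25 - (43/25)i


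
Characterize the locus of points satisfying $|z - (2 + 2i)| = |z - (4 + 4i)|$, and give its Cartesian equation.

|z - z1| = |z - z2| means z is equidistant from z1 and z2,
i.e. the perpendicular bisector of the segment from (2, 2) to (4, 4) (midpoint (3, 3)).
With z = x + yi, square both sides:
(x - 2)^2 + (y - 2)^2 = (x - 4)^2 + (y - 4)^2
The x^2 and y^2 terms cancel: 4x + 4y = 32 - 8 = 24
Simplify: x + y = 6
Locus: Perpendicular bisector of the segment from (2, 2) to (4, 4): the line x + y = 6


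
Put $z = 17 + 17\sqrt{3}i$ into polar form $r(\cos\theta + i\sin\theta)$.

r = |z| = sqrt(a^2 + b^2) = sqrt((17)^2 + (17*sqrt(3))^2) = sqrt(289 + 867) = sqrt(1156) = 34
θ = arctan(b/a) = arctan(29.4449/17) (quadrant-adjusted) = 60°
z = 34(cos 60° + i sin 60°)


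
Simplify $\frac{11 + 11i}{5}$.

Divisor is real, so divide each part by 5:
= 11/5 + (11/5)i


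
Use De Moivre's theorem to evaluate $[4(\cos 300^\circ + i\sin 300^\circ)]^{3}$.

By De Moivre: z^n = r^n(cos(nθ) + i sin(nθ))
= 4^3(cos(3*300°) + i sin(3*300°))
= 64(cos 180° + i sin 180°)
= -64


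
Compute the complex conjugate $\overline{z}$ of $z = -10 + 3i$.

If z = a + bi, then conjugate(z) = a - bi
conjugate(-10 + 3i) = -10 - 3i


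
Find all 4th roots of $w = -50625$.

|w| = 50625, arg(w) = 180°
Root modulus = 50625^(1/4) = 15
Root arguments: θ_k = (180° + 360°k)/4 for k = 0, 1, ..., 3
Roots: 15*sqrt(2)/2 + (15*sqrt(2)/2)i, -15*sqrt(2)/2 + (15*sqrt(2)/2)i, -15*sqrt(2)/2 - (15*sqrt(2)/2)i, 15*sqrt(2)/2 - (15*sqrt(2)/2)i


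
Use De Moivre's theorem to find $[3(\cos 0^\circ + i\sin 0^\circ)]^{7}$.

By De Moivre: z^n = r^n(cos(nθ) + i sin(nθ))
= 3^7(cos(7*0°) + i sin(7*0°))
= 2187(cos 0° + i sin 0°)
= 2187


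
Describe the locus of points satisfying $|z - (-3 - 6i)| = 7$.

|z - z0| = r describes a circle centered at z0 with radius r
Here z0 = -3 - 6i and r = 7
Locus: Circle centered at (-3, -6) with radius 7


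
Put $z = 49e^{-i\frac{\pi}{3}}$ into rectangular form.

a = r cos θ = 49 * 1/2 = 49/2
b = r sin θ = 49 * -sqrt(3)/2 = -49*sqrt(3)/2
z = 49/2 - (49*sqrt(3)/2)i


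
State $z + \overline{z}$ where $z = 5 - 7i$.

z + conjugate(z) = (a + bi) + (a - bi) = 2a
= 2 * 5 = 10


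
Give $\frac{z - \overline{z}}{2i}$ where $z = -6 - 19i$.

z - conjugate(z) = 2bi
(z - conjugate(z))/(2i) = 2bi/(2i) = b = -19


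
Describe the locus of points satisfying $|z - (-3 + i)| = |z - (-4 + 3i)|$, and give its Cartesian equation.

|z - z1| = |z - z2| means z is equidistant from z1 and z2,
i.e. the perpendicular bisector of the segment from (-3, 1) to (-4, 3) (midpoint (-7/2, 2)).
With z = x + yi, square both sides:
(x - (-3))^2 + (y - 1)^2 = (x - (-4))^2 + (y - 3)^2
The x^2 and y^2 terms cancel: -2x + 4y = 25 - 10 = 15
Simplify: 2x - 4y = -15
Locus: Perpendicular bisector of the segment from (-3, 1) to (-4, 3): the line 2x - 4y = -15


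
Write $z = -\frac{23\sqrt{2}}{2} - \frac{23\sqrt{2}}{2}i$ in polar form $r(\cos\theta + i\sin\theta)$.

r = |z| = sqrt(a^2 + b^2) = sqrt((-23*sqrt(2)/2)^2 + (-23*sqrt(2)/2)^2) = sqrt(529/2 + 529/2) = sqrt(529) = 23
θ = arctan(b/a) = arctan(-16.2635/-16.2635) (quadrant-adjusted) = 225°
z = 23(cos 225° + i sin 225°)


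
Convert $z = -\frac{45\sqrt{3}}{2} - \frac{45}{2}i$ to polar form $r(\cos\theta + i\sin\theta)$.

r = |z| = sqrt(a^2 + b^2) = sqrt((-45*sqrt(3)/2)^2 + (-45/2)^2) = sqrt(6075/4 + 2025/4) = sqrt(2025) = 45
θ = arctan(b/a) = arctan(-22.5/-38.9711) (quadrant-adjusted) = 210°
z = 45(cos 210° + i sin 210°)


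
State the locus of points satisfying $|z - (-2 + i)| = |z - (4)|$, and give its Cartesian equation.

|z - z1| = |z - z2| means z is equidistant from z1 and z2,
i.e. the perpendicular bisector of the segment from (-2, 1) to (4, 0) (midpoint (1, 1/2)).
With z = x + yi, square both sides:
(x - (-2))^2 + (y - 1)^2 = (x - 4)^2 + (y - 0)^2
The x^2 and y^2 terms cancel: 12x + (-2)y = 16 - 5 = 11
Simplify: 12x - 2y = 11
Locus: Perpendicular bisector of the segment from (-2, 1) to (4, 0): the line 12x - 2y = 11


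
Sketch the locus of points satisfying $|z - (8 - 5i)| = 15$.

|z - z0| = r describes a circle centered at z0 with radius r
Here z0 = 8 - 5i and r = 15
Locus: Circle centered at (8, -5) with radius 15


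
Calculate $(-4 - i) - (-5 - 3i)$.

(-4 - (-5)) + (-1 - (-3))i = 1 + 2i


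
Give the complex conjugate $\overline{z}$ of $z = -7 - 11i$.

If z = a + bi, then conjugate(z) = a - bi
conjugate(-7 - 11i) = -7 + 11i


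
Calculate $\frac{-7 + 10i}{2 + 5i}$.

Multiply numerator and denominator by conjugate (2 - 5i):
= (-7 + 10i)(2 - 5i) / (2^2 + 5^2)
= (36 + 55i) / 29
= 36/29 + (55/29)i
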